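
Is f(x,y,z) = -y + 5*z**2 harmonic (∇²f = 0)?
No, ∇²f = 10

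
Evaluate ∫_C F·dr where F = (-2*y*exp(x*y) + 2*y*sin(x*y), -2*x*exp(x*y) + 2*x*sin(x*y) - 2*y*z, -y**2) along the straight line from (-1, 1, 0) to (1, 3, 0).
2*(E*(-exp(3) + cos(1) - cos(3)) + 1)*exp(-1)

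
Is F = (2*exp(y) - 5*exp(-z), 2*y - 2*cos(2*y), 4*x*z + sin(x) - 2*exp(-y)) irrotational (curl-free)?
No, ∇×F = (2*exp(-y), -4*z - cos(x) + 5*exp(-z), -2*exp(y))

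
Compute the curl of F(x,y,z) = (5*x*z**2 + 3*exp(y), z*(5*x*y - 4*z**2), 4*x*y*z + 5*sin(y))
(-5*x*y + 4*x*z + 12*z**2 + 5*cos(y), 2*z*(5*x - 2*y), 5*y*z - 3*exp(y))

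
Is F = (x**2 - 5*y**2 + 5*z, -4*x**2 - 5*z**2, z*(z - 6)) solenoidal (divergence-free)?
No, ∇·F = 2*x + 2*z - 6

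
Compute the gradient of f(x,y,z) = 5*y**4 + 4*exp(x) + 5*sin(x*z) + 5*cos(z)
(5*z*cos(x*z) + 4*exp(x), 20*y**3, 5*x*cos(x*z) - 5*sin(z))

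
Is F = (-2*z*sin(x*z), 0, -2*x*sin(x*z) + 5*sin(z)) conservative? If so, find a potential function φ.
Yes, F is conservative. φ = -5*cos(z) + 2*cos(x*z)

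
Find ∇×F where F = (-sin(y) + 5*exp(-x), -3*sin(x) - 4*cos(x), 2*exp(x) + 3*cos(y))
(-3*sin(y), -2*exp(x), 4*sin(x) - 3*cos(x) + cos(y))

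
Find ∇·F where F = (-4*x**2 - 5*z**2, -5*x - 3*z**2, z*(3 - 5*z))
-8*x - 10*z + 3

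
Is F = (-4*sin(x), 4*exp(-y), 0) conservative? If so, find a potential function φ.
Yes, F is conservative. φ = 4*cos(x) - 4*exp(-y)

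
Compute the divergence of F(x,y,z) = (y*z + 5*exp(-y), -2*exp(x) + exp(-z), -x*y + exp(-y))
0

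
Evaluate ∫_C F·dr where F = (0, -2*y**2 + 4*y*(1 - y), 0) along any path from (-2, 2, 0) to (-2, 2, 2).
0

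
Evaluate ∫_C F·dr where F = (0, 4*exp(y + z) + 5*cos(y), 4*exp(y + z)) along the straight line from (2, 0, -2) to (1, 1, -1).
-4*exp(-2) + 4 + 5*sin(1)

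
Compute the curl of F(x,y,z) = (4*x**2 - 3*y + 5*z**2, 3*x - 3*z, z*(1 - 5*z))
(3, 10*z, 6)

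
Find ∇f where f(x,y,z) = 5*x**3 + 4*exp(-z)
(15*x**2, 0, -4*exp(-z))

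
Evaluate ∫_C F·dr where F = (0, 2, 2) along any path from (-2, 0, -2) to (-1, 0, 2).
8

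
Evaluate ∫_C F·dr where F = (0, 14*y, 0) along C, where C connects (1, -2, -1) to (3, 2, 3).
0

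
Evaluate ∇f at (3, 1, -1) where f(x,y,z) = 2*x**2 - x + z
(11, 0, 1)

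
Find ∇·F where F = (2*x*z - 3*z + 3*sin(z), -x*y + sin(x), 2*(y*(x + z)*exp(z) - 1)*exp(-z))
-x + 2*y + 2*z + 2*exp(-z)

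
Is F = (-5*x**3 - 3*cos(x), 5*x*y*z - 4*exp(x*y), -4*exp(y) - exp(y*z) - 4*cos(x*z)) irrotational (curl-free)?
No, ∇×F = (-5*x*y - z*exp(y*z) - 4*exp(y), -4*z*sin(x*z), y*(5*z - 4*exp(x*y)))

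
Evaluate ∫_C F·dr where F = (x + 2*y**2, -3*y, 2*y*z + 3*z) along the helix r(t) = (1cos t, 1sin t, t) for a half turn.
-8/3 + 2*pi + 3*pi**2/2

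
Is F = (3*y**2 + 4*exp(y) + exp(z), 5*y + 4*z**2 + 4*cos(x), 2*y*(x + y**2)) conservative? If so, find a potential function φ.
No, ∇×F = (2*x + 6*y**2 - 8*z, -2*y + exp(z), -6*y - 4*exp(y) - 4*sin(x)) ≠ 0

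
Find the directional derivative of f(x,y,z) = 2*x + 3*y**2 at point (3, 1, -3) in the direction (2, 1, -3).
5*sqrt(14)/7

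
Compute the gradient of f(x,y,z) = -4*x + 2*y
(-4, 2, 0)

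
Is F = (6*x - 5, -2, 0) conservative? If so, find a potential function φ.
Yes, F is conservative. φ = 3*x**2 - 5*x - 2*y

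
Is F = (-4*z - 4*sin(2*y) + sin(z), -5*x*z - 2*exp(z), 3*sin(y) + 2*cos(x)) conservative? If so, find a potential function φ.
No, ∇×F = (5*x + 2*exp(z) + 3*cos(y), 2*sin(x) + cos(z) - 4, -5*z + 8*cos(2*y)) ≠ 0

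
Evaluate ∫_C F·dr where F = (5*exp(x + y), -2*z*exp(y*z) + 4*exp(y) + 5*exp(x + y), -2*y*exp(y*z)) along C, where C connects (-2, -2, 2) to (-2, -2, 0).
-2 + 2*exp(-4)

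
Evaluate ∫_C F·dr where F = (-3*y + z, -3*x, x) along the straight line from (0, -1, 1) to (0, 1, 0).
0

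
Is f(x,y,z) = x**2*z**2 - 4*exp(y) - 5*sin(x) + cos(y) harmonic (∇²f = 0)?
No, ∇²f = 2*x**2 + 2*z**2 - 4*exp(y) + 5*sin(x) - cos(y)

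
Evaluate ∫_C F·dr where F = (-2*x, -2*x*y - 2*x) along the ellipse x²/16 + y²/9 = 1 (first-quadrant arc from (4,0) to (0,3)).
-6*pi - 8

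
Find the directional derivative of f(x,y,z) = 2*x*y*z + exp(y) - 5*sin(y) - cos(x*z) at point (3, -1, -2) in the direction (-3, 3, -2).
3*sqrt(22)*(-E*(5*cos(1) + 12) + 1)*exp(-1)/22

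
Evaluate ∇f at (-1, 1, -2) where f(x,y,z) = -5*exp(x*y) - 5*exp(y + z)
(-5*exp(-1), 0, -5*exp(-1))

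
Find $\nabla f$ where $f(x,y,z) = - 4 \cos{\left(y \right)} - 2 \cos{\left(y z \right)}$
(0, 2*z*sin(y*z) + 4*sin(y), 2*y*sin(y*z))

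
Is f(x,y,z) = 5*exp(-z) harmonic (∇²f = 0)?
No, ∇²f = 5*exp(-z)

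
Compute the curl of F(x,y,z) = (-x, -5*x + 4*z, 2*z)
(-4, 0, -5)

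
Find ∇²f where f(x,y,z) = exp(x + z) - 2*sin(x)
2*exp(x + z) + 2*sin(x)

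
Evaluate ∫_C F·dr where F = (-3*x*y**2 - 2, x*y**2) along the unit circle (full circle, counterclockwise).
pi/4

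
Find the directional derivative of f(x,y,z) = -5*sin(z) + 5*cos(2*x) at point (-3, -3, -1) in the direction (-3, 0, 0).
-10*sin(6)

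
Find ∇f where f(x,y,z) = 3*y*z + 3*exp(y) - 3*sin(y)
(0, 3*z + 3*exp(y) - 3*cos(y), 3*y)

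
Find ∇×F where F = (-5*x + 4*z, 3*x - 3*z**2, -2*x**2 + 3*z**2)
(6*z, 4*x + 4, 3)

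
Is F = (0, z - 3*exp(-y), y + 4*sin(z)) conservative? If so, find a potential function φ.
Yes, F is conservative. φ = y*z - 4*cos(z) + 3*exp(-y)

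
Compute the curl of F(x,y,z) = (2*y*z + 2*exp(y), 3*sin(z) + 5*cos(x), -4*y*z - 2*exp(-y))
(-4*z - 3*cos(z) + 2*exp(-y), 2*y, -2*z - 2*exp(y) - 5*sin(x))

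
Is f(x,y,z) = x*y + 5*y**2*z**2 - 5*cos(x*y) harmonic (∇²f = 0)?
No, ∇²f = 5*x**2*cos(x*y) + 5*y**2*cos(x*y) + 10*y**2 + 10*z**2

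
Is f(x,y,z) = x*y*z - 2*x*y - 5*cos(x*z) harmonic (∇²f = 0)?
No, ∇²f = 5*(x**2 + z**2)*cos(x*z)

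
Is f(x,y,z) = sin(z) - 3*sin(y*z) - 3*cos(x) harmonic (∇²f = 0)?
No, ∇²f = 3*y**2*sin(y*z) + 3*z**2*sin(y*z) - sin(z) + 3*cos(x)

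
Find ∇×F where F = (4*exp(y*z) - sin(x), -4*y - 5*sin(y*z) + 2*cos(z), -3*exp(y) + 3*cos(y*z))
(5*y*cos(y*z) - 3*z*sin(y*z) - 3*exp(y) + 2*sin(z), 4*y*exp(y*z), -4*z*exp(y*z))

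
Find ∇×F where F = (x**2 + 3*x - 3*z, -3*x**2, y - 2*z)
(1, -3, -6*x)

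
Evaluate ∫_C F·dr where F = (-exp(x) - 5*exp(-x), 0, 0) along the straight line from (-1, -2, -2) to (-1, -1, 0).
0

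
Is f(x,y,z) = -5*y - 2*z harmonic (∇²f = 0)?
Yes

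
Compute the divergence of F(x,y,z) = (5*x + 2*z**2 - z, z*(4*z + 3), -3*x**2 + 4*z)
9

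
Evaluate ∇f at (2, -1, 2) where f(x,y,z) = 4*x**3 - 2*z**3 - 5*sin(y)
(48, -5*cos(1), -24)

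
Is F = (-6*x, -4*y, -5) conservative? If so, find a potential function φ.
Yes, F is conservative. φ = -3*x**2 - 2*y**2 - 5*z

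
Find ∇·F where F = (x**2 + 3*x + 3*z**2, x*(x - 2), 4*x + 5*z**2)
2*x + 10*z + 3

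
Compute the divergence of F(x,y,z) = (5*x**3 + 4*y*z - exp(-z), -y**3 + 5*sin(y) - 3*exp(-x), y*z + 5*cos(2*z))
15*x**2 - 3*y**2 + y - 10*sin(2*z) + 5*cos(y)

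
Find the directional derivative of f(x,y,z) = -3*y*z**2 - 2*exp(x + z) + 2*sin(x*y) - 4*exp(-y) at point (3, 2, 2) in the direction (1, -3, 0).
sqrt(10)*(-exp(7) - 7*exp(2)*cos(6) - 6 + 18*exp(2))*exp(-2)/5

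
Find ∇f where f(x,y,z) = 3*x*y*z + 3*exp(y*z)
(3*y*z, 3*z*(x + exp(y*z)), 3*y*(x + exp(y*z)))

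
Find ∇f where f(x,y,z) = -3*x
(-3, 0, 0)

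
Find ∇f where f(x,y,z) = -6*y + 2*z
(0, -6, 2)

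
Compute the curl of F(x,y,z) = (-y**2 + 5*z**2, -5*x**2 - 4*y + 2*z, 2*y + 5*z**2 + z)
(0, 10*z, -10*x + 2*y)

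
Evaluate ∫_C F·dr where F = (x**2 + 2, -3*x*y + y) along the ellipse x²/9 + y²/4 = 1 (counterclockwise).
0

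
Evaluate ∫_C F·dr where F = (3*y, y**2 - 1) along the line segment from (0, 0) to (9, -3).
-93/2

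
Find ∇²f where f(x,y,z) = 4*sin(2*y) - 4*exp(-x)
-16*sin(2*y) - 4*exp(-x)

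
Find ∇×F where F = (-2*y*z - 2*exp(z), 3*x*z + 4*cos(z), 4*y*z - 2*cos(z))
(-3*x + 4*z + 4*sin(z), -2*y - 2*exp(z), 5*z)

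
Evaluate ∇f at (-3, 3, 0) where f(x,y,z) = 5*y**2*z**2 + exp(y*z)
(0, 0, 3)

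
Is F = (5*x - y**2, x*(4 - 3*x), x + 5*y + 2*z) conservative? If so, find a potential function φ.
No, ∇×F = (5, -1, -6*x + 2*y + 4) ≠ 0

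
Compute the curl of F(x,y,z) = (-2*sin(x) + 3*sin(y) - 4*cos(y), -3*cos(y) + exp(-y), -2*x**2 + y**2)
(2*y, 4*x, -4*sin(y) - 3*cos(y))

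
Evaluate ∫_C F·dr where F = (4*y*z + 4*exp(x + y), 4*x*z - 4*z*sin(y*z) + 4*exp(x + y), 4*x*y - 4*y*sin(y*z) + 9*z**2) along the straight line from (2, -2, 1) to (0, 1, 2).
4*E + 33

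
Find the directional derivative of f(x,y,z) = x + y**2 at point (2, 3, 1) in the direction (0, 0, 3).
0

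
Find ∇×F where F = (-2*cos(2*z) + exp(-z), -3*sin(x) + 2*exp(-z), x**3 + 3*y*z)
(3*z + 2*exp(-z), -3*x**2 + 4*sin(2*z) - exp(-z), -3*cos(x))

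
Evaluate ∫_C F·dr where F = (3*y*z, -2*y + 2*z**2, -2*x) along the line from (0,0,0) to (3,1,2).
5/3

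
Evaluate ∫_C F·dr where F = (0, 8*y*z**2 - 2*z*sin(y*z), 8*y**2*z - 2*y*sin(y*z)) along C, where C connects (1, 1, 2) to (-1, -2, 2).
2*cos(4) - 2*cos(2) + 48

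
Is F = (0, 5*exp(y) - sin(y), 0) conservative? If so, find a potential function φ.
Yes, F is conservative. φ = 5*exp(y) + cos(y)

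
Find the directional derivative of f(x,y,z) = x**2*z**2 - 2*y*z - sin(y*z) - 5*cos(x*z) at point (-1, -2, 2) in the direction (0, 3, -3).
-sqrt(2)*(4*cos(4) + 5*sin(2) + 12)/2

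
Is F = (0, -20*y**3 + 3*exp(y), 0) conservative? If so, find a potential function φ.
Yes, F is conservative. φ = -5*y**4 + 3*exp(y)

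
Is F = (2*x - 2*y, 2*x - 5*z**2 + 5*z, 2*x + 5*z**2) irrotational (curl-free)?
No, ∇×F = (10*z - 5, -2, 4)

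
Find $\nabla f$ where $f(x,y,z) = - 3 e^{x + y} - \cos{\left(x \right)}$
(-3*exp(x + y) + sin(x), -3*exp(x + y), 0)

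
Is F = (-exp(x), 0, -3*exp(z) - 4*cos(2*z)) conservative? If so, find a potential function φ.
Yes, F is conservative. φ = -exp(x) - 3*exp(z) - 2*sin(2*z)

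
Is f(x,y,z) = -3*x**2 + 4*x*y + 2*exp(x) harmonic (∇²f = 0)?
No, ∇²f = 2*exp(x) - 6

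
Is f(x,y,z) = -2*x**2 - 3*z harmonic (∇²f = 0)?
No, ∇²f = -4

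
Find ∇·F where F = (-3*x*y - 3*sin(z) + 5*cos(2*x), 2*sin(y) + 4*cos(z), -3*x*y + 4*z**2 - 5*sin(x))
-3*y + 8*z - 10*sin(2*x) + 2*cos(y)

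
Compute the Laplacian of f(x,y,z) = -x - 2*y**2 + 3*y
-4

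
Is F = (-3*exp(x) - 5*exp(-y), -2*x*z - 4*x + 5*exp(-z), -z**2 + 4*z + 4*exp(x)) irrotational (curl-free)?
No, ∇×F = (2*x + 5*exp(-z), -4*exp(x), -2*z - 4 - 5*exp(-y))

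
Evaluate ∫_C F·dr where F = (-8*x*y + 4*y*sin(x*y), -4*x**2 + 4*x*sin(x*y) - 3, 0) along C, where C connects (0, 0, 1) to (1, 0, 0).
0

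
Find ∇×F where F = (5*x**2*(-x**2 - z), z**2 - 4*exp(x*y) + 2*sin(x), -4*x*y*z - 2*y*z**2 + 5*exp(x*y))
(-4*x*z + 5*x*exp(x*y) - 2*z**2 - 2*z, -5*x**2 + 4*y*z - 5*y*exp(x*y), -4*y*exp(x*y) + 2*cos(x))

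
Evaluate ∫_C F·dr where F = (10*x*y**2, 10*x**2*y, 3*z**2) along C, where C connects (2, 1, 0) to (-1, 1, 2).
-7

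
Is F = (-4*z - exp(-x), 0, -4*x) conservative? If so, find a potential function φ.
Yes, F is conservative. φ = -4*x*z + exp(-x)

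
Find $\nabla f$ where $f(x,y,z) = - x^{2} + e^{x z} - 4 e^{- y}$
(-2*x + z*exp(x*z), 4*exp(-y), x*exp(x*z))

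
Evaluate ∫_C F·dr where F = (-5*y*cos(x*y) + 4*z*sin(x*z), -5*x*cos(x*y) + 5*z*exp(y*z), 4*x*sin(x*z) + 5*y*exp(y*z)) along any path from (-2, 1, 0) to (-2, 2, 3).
-5*sin(2) - 4*cos(6) + 5*sin(4) - 1 + 5*exp(6)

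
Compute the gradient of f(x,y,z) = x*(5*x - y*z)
(10*x - y*z, -x*z, -x*y)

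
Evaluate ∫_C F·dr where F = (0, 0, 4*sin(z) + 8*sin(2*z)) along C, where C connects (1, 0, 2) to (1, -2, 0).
-8 + 4*cos(4) + 4*cos(2)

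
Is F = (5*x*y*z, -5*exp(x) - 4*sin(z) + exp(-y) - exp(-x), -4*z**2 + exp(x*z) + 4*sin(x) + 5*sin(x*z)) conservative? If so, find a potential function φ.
No, ∇×F = (4*cos(z), 5*x*y - z*exp(x*z) - 5*z*cos(x*z) - 4*cos(x), -5*x*z - 5*exp(x) + exp(-x)) ≠ 0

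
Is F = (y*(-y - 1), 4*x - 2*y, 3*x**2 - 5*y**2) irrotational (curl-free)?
No, ∇×F = (-10*y, -6*x, 2*y + 5)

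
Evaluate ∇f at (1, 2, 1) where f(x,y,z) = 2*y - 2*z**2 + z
(0, 2, -3)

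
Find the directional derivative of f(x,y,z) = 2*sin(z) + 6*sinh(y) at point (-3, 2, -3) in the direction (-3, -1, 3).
6*sqrt(19)*(-cosh(2) + cos(3))/19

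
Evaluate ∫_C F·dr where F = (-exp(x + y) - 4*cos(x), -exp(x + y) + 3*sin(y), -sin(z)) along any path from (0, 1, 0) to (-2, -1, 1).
-1 - exp(-3) + cos(1) + E + 4*sin(2)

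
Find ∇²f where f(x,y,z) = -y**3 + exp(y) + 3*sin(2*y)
-6*y + exp(y) - 12*sin(2*y)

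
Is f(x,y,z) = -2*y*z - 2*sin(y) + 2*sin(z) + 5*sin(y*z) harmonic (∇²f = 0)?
No, ∇²f = -5*y**2*sin(y*z) - 5*z**2*sin(y*z) + 2*sin(y) - 2*sin(z)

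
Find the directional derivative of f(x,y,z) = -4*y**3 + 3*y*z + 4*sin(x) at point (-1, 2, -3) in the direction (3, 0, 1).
3*sqrt(10)*(1 + 2*cos(1))/5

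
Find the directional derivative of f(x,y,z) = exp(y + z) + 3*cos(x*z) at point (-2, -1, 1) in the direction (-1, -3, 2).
-sqrt(14)*(1 + 15*sin(2))/14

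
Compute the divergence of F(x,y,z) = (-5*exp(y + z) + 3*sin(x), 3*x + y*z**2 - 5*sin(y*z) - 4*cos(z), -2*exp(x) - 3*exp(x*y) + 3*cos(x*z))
-3*x*sin(x*z) + z**2 - 5*z*cos(y*z) + 3*cos(x)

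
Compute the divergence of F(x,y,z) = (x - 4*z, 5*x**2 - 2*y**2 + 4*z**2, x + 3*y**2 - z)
-4*y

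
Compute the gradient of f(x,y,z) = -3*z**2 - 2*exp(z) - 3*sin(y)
(0, -3*cos(y), -6*z - 2*exp(z))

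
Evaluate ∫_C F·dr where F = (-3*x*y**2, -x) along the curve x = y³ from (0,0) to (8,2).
-292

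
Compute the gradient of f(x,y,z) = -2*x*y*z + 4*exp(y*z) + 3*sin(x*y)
(y*(-2*z + 3*cos(x*y)), -2*x*z + 3*x*cos(x*y) + 4*z*exp(y*z), 2*y*(-x + 2*exp(y*z)))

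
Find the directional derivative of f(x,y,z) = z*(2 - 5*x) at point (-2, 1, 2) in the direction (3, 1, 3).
6*sqrt(19)/19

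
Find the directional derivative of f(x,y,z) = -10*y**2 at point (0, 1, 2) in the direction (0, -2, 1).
8*sqrt(5)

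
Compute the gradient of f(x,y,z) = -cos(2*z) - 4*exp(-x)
(4*exp(-x), 0, 2*sin(2*z))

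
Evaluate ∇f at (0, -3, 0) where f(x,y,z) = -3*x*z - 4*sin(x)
(-4, 0, 0)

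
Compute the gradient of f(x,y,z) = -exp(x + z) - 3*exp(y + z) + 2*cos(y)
(-exp(x + z), -3*exp(y + z) - 2*sin(y), -exp(x + z) - 3*exp(y + z))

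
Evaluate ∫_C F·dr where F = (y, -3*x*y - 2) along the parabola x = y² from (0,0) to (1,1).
-25/12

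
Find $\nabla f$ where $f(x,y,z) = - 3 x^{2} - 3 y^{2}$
(-6*x, -6*y, 0)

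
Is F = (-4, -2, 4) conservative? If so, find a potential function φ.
Yes, F is conservative. φ = -4*x - 2*y + 4*z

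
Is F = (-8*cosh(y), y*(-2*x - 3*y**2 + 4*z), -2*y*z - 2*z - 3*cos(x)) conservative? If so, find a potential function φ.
No, ∇×F = (-4*y - 2*z, -3*sin(x), -2*y + 8*sinh(y)) ≠ 0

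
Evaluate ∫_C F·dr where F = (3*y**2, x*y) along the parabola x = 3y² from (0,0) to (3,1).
21/4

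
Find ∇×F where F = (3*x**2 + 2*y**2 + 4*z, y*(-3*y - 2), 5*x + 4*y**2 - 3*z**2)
(8*y, -1, -4*y)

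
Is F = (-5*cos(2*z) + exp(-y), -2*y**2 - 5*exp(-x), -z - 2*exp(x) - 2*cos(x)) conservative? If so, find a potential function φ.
No, ∇×F = (0, 2*exp(x) - 2*sin(x) + 10*sin(2*z), exp(-y) + 5*exp(-x)) ≠ 0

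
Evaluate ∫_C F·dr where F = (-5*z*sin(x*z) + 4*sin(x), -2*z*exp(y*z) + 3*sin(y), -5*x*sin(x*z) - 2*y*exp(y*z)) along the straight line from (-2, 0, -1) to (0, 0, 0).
1 - cos(2)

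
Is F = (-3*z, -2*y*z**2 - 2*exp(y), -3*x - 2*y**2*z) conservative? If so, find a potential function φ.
Yes, F is conservative. φ = -3*x*z - y**2*z**2 - 2*exp(y)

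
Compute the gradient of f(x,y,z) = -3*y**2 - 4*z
(0, -6*y, -4)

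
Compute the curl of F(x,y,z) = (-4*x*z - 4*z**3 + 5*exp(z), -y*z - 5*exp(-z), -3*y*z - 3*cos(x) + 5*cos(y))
(y - 3*z - 5*sin(y) - 5*exp(-z), -4*x - 12*z**2 + 5*exp(z) - 3*sin(x), 0)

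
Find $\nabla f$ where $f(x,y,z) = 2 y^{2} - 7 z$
(0, 4*y, -7)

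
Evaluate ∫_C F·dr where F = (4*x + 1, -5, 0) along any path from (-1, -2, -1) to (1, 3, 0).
-23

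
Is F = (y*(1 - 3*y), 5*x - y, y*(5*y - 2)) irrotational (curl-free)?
No, ∇×F = (10*y - 2, 0, 6*y + 4)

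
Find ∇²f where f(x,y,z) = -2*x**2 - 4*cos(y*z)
4*y**2*cos(y*z) + 4*z**2*cos(y*z) - 4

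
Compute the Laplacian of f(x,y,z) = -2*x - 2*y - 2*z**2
-4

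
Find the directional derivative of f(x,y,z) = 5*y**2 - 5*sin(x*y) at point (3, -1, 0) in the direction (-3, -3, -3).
10*sqrt(3)*(cos(3) + 1)/3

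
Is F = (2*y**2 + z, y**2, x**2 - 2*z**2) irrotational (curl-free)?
No, ∇×F = (0, 1 - 2*x, -4*y)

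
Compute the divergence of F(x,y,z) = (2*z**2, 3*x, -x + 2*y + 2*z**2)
4*z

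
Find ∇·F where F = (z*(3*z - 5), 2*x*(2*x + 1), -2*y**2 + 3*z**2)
6*z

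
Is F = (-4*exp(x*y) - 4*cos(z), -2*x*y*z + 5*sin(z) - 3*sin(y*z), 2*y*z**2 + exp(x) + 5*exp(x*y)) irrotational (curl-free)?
No, ∇×F = (2*x*y + 5*x*exp(x*y) + 3*y*cos(y*z) + 2*z**2 - 5*cos(z), -5*y*exp(x*y) - exp(x) + 4*sin(z), 4*x*exp(x*y) - 2*y*z)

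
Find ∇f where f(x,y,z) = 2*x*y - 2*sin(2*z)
(2*y, 2*x, -4*cos(2*z))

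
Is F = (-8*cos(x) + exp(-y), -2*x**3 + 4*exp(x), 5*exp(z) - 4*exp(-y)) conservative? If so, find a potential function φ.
No, ∇×F = (4*exp(-y), 0, -6*x**2 + 4*exp(x) + exp(-y)) ≠ 0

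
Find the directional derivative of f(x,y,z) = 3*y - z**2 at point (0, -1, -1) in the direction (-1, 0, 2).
4*sqrt(5)/5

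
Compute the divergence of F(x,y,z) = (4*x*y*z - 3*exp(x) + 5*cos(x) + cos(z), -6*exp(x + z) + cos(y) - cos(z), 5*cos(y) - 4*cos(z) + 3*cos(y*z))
4*y*z - 3*y*sin(y*z) - 3*exp(x) - 5*sin(x) - sin(y) + 4*sin(z)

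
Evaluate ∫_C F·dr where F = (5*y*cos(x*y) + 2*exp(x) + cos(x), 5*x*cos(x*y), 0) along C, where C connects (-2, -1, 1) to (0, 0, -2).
-4*sin(2) - 2*exp(-2) + 2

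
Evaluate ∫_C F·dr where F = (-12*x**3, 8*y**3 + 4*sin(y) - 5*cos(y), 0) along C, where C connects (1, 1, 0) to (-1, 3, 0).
-5*sin(3) + 4*cos(1) - 4*cos(3) + 5*sin(1) + 160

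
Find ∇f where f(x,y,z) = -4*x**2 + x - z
(1 - 8*x, 0, -1)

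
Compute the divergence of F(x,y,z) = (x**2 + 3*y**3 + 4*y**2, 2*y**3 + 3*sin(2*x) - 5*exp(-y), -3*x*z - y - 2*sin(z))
-x + 6*y**2 - 2*cos(z) + 5*exp(-y)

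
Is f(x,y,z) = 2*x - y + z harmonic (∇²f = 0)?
Yes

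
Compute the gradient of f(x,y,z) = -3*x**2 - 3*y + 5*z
(-6*x, -3, 5)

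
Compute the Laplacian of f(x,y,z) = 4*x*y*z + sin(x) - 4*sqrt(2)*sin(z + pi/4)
-sin(x) + 4*sqrt(2)*sin(z + pi/4)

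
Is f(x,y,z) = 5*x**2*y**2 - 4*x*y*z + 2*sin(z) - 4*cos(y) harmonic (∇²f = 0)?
No, ∇²f = 10*x**2 + 10*y**2 - 2*sin(z) + 4*cos(y)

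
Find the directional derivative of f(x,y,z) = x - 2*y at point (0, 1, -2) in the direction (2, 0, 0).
1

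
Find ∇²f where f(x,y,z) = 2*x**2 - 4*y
4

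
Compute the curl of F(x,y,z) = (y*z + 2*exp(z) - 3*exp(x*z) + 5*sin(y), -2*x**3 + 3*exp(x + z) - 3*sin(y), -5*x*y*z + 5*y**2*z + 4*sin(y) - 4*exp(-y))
(-5*x*z + 10*y*z - 3*exp(x + z) + 4*cos(y) + 4*exp(-y), -3*x*exp(x*z) + 5*y*z + y + 2*exp(z), -6*x**2 - z + 3*exp(x + z) - 5*cos(y))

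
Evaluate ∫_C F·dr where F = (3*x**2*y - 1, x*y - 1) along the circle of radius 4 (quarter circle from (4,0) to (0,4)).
64/3 - 48*pi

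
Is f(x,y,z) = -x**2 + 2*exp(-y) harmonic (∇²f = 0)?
No, ∇²f = -2 + 2*exp(-y)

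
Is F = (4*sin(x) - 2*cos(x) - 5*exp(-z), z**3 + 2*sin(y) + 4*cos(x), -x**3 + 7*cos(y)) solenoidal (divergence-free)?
No, ∇·F = 2*sin(x) + 4*cos(x) + 2*cos(y)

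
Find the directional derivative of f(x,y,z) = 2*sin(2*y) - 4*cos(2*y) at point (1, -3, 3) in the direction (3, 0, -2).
0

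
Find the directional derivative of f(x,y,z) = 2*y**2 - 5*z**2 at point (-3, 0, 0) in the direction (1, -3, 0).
0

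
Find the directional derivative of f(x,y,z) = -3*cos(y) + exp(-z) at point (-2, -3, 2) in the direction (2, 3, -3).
3*sqrt(22)*(-3*exp(2)*sin(3) + 1)*exp(-2)/22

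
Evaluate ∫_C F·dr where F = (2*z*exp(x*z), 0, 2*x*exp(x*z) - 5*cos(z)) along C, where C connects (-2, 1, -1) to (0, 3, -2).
-2*exp(2) - 5*sin(1) + 2 + 5*sin(2)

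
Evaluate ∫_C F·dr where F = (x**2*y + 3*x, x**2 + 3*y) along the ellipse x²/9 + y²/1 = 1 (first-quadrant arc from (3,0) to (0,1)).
-6 - 27*pi/16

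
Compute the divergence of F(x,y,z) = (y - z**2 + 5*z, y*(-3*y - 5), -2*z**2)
-6*y - 4*z - 5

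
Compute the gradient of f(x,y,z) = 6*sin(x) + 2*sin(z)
(6*cos(x), 0, 2*cos(z))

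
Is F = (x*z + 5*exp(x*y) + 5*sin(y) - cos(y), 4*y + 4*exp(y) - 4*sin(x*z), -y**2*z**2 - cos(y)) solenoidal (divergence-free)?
No, ∇·F = -2*y**2*z + 5*y*exp(x*y) + z + 4*exp(y) + 4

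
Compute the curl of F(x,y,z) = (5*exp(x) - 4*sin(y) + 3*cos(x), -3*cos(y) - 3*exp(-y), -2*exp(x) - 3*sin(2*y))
(-6*cos(2*y), 2*exp(x), 4*cos(y))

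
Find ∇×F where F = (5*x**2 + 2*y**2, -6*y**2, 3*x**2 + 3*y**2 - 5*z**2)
(6*y, -6*x, -4*y)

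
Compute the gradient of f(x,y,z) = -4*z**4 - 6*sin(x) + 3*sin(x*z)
(3*z*cos(x*z) - 6*cos(x), 0, 3*x*cos(x*z) - 16*z**3)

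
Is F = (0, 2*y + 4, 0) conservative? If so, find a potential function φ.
Yes, F is conservative. φ = y*(y + 4)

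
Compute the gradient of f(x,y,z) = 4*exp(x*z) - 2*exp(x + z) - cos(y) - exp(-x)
(4*z*exp(x*z) - 2*exp(x + z) + exp(-x), sin(y), 4*x*exp(x*z) - 2*exp(x + z))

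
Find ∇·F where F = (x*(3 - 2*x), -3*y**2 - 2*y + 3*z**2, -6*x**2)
-4*x - 6*y + 1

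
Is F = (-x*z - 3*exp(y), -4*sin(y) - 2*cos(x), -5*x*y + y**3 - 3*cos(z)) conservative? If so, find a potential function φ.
No, ∇×F = (-5*x + 3*y**2, -x + 5*y, 3*exp(y) + 2*sin(x)) ≠ 0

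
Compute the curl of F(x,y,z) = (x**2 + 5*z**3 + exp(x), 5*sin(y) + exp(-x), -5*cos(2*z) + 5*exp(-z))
(0, 15*z**2, -exp(-x))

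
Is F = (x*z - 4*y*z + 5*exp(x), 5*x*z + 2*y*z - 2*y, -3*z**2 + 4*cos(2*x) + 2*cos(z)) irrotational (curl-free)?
No, ∇×F = (-5*x - 2*y, x - 4*y + 8*sin(2*x), 9*z)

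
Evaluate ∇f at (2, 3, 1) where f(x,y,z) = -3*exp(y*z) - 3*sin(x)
(-3*cos(2), -3*exp(3), -9*exp(3))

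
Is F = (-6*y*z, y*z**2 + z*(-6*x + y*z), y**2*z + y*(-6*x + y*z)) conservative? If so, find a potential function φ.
Yes, F is conservative. φ = y*z*(-6*x + y*z)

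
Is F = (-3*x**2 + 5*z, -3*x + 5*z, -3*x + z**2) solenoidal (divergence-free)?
No, ∇·F = -6*x + 2*z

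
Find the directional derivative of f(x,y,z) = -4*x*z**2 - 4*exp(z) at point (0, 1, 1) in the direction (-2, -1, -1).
2*sqrt(6)*(2 + E)/3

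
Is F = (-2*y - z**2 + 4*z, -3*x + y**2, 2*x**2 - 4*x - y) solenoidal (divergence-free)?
No, ∇·F = 2*y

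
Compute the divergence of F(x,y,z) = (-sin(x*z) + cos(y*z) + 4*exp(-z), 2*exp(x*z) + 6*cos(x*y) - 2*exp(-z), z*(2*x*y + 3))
2*x*y - 6*x*sin(x*y) - z*cos(x*z) + 3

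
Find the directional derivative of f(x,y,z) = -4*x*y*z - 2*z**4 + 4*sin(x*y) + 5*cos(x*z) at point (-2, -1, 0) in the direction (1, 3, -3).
4*sqrt(19)*(6 - 7*cos(2))/19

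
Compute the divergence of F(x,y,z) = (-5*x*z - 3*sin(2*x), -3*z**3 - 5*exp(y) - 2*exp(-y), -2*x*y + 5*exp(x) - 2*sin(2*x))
-5*z - 5*exp(y) - 6*cos(2*x) + 2*exp(-y)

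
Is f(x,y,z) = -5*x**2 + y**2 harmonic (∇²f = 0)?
No, ∇²f = -8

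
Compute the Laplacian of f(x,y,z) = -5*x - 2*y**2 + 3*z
-4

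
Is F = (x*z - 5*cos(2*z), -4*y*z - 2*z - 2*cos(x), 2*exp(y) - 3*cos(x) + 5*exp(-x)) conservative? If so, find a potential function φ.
No, ∇×F = (4*y + 2*exp(y) + 2, x - 3*sin(x) + 10*sin(2*z) + 5*exp(-x), 2*sin(x)) ≠ 0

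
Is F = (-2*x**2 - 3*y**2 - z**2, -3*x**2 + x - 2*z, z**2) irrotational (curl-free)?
No, ∇×F = (2, -2*z, -6*x + 6*y + 1)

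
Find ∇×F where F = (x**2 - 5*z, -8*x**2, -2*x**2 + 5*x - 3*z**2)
(0, 4*x - 10, -16*x)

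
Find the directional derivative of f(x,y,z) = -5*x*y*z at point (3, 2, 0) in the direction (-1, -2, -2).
20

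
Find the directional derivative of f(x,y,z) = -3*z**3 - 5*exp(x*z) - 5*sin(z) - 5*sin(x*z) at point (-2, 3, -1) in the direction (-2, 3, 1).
-sqrt(14)*(5*cos(1) + 9)/14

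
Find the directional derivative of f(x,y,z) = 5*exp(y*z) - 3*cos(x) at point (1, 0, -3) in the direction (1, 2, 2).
-10 + sin(1)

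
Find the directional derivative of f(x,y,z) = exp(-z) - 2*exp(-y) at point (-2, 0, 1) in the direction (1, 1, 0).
sqrt(2)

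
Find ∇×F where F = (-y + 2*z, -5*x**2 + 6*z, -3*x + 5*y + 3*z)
(-1, 5, 1 - 10*x)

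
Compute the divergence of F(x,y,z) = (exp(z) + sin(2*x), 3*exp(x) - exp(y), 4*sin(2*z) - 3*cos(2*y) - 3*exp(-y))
-exp(y) + 2*cos(2*x) + 8*cos(2*z)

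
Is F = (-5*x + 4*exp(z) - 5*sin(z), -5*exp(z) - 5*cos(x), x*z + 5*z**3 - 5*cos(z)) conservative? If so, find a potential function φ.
No, ∇×F = (5*exp(z), -z + 4*exp(z) - 5*cos(z), 5*sin(x)) ≠ 0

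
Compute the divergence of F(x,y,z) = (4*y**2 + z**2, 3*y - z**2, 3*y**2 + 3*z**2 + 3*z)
6*z + 6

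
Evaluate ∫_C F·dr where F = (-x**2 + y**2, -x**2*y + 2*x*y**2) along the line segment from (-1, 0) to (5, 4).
154/3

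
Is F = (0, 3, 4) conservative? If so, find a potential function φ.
Yes, F is conservative. φ = 3*y + 4*z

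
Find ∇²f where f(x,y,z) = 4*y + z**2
2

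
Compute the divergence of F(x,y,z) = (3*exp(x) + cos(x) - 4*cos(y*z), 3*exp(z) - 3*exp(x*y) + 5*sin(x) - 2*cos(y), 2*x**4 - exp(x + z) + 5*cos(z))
-3*x*exp(x*y) + 3*exp(x) - exp(x + z) - sin(x) + 2*sin(y) - 5*sin(z)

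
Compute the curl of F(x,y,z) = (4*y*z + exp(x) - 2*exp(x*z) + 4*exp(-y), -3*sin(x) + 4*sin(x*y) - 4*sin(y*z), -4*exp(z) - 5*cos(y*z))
(4*y*cos(y*z) + 5*z*sin(y*z), -2*x*exp(x*z) + 4*y, 4*y*cos(x*y) - 4*z - 3*cos(x) + 4*exp(-y))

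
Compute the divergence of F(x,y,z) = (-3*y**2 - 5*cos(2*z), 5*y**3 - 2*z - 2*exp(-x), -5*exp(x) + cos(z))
15*y**2 - sin(z)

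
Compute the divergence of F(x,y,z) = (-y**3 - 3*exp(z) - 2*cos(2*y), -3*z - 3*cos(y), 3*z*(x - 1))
3*x + 3*sin(y) - 3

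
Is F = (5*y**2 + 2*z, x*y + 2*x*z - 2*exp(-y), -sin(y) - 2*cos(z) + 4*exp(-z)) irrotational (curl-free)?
No, ∇×F = (-2*x - cos(y), 2, -9*y + 2*z)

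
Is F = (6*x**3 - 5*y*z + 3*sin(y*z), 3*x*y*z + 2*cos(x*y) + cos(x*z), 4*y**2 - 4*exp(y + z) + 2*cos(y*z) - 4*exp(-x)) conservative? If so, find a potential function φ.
No, ∇×F = (-3*x*y + x*sin(x*z) + 8*y - 2*z*sin(y*z) - 4*exp(y + z), 3*y*cos(y*z) - 5*y - 4*exp(-x), 3*y*z - 2*y*sin(x*y) - z*sin(x*z) - 3*z*cos(y*z) + 5*z) ≠ 0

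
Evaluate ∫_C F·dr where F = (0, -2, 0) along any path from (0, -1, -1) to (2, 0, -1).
-2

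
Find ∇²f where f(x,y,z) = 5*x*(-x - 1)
-10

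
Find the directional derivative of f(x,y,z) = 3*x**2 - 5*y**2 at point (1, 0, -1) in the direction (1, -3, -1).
6*sqrt(11)/11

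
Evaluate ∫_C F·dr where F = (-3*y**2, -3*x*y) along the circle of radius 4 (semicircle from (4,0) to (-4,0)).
128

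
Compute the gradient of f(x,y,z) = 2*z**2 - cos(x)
(sin(x), 0, 4*z)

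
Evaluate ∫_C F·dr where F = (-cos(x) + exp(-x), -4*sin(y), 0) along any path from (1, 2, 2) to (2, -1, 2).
-sin(2) - exp(-2) + exp(-1) + sin(1) - 4*cos(2) + 4*cos(1)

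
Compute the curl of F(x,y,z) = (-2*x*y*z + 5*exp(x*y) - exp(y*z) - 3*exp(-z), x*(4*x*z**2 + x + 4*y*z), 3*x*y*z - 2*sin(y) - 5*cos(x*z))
(3*x*z - 4*x*(2*x*z + y) - 2*cos(y), -2*x*y - 3*y*z - y*exp(y*z) - 5*z*sin(x*z) + 3*exp(-z), 8*x*z**2 + 2*x*z - 5*x*exp(x*y) + 2*x + 4*y*z + z*exp(y*z))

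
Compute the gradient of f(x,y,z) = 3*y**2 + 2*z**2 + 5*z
(0, 6*y, 4*z + 5)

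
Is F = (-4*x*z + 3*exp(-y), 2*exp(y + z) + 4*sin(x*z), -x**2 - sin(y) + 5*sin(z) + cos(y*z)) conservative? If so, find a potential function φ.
No, ∇×F = (-4*x*cos(x*z) - z*sin(y*z) - 2*exp(y + z) - cos(y), -2*x, 4*z*cos(x*z) + 3*exp(-y)) ≠ 0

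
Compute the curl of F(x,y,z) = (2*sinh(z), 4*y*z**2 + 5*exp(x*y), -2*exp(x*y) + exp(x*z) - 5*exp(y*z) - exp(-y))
(-2*x*exp(x*y) - 8*y*z - 5*z*exp(y*z) + exp(-y), 2*y*exp(x*y) - z*exp(x*z) + 2*cosh(z), 5*y*exp(x*y))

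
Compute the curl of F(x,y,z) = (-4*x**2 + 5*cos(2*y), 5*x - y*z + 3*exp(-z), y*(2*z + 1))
(y + 2*z + 1 + 3*exp(-z), 0, 10*sin(2*y) + 5)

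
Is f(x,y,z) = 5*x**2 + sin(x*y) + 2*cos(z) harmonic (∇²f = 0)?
No, ∇²f = -x**2*sin(x*y) - y**2*sin(x*y) - 2*cos(z) + 10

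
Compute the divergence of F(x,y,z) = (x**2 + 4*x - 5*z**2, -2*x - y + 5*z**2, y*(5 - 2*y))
2*x + 3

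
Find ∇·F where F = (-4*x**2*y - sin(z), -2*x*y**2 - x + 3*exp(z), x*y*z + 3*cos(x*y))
-11*x*y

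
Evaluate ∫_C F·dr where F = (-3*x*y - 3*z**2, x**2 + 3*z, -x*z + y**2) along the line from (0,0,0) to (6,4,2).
-316/3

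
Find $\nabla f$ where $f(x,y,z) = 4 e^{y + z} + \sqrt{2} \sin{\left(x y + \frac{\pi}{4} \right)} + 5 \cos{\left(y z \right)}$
(sqrt(2)*y*cos(x*y + pi/4), sqrt(2)*x*cos(x*y + pi/4) - 5*z*sin(y*z) + 4*exp(y + z), -5*y*sin(y*z) + 4*exp(y + z))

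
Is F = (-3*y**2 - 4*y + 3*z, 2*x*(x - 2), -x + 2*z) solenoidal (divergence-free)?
No, ∇·F = 2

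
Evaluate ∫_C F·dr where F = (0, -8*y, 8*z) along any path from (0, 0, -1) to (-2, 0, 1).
0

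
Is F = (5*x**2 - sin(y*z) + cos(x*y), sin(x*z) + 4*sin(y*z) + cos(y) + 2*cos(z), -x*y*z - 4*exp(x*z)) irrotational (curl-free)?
No, ∇×F = (-x*z - x*cos(x*z) - 4*y*cos(y*z) + 2*sin(z), y*z - y*cos(y*z) + 4*z*exp(x*z), x*sin(x*y) + z*cos(x*z) + z*cos(y*z))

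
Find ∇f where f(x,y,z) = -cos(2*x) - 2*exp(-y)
(2*sin(2*x), 2*exp(-y), 0)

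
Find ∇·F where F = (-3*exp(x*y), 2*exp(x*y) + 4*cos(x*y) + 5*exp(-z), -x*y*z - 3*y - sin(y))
-x*y + 2*x*exp(x*y) - 4*x*sin(x*y) - 3*y*exp(x*y)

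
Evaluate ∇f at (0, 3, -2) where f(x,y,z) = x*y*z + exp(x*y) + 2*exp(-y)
(-3, -2*exp(-3), 0)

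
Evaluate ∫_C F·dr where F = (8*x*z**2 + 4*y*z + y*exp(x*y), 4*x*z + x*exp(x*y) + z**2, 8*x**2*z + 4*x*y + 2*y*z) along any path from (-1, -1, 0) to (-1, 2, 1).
-E - 2 + exp(-2)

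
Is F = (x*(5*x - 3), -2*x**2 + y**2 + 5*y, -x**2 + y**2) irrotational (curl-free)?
No, ∇×F = (2*y, 2*x, -4*x)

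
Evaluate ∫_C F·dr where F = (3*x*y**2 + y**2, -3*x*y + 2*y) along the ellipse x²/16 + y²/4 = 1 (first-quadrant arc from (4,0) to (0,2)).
-212/3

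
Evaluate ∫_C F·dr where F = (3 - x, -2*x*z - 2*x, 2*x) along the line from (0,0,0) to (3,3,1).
-15/2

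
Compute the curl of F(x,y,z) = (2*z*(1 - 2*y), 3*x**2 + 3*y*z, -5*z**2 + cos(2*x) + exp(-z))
(-3*y, -4*y + 2*sin(2*x) + 2, 6*x + 4*z)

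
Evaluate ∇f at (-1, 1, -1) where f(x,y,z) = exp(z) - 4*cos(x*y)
(-4*sin(1), 4*sin(1), exp(-1))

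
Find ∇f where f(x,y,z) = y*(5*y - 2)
(0, 10*y - 2, 0)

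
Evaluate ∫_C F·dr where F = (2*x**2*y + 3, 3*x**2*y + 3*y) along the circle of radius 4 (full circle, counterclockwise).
-128*pi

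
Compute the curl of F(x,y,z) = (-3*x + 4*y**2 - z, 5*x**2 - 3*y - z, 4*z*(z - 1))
(1, -1, 10*x - 8*y)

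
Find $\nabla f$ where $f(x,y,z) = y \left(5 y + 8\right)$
(0, 10*y + 8, 0)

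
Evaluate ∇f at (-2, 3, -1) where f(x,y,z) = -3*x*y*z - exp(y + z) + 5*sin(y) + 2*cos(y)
(9, -exp(2) - 6 + 5*cos(3) - 2*sin(3), 18 - exp(2))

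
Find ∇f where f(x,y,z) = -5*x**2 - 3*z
(-10*x, 0, -3)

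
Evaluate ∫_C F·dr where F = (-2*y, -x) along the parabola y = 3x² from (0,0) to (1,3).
-4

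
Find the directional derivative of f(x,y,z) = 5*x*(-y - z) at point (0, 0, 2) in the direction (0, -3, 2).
0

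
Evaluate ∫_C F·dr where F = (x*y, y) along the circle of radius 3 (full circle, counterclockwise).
0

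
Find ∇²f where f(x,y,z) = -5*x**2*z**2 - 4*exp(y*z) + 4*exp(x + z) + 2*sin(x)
-10*x**2 - 4*y**2*exp(y*z) - 4*z**2*exp(y*z) - 10*z**2 + 8*exp(x + z) - 2*sin(x)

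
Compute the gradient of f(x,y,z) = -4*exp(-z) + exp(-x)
(-exp(-x), 0, 4*exp(-z))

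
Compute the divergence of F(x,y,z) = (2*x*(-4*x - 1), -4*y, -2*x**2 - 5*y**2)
-16*x - 6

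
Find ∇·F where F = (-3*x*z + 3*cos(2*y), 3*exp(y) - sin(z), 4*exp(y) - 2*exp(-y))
-3*z + 3*exp(y)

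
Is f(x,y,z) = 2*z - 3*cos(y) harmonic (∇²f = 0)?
No, ∇²f = 3*cos(y)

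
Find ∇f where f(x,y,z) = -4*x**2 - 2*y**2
(-8*x, -4*y, 0)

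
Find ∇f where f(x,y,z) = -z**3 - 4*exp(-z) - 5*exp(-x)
(5*exp(-x), 0, -3*z**2 + 4*exp(-z))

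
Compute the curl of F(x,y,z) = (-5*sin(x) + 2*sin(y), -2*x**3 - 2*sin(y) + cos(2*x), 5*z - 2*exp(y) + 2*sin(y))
(-2*exp(y) + 2*cos(y), 0, -6*x**2 - 2*sin(2*x) - 2*cos(y))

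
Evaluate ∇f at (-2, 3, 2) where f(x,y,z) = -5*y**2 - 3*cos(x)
(-3*sin(2), -30, 0)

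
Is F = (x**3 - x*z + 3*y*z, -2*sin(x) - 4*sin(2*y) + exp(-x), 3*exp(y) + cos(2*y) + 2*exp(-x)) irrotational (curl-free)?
No, ∇×F = (3*exp(y) - 2*sin(2*y), -x + 3*y + 2*exp(-x), -3*z - 2*cos(x) - exp(-x))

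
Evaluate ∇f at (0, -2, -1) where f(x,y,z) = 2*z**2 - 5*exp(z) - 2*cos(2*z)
(0, 0, -4 - 4*sin(2) - 5*exp(-1))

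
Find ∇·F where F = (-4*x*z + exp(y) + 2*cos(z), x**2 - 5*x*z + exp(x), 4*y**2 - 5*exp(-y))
-4*z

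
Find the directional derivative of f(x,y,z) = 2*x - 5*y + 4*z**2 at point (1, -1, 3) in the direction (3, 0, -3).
-11*sqrt(2)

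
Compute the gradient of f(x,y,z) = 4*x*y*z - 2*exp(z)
(4*y*z, 4*x*z, 4*x*y - 2*exp(z))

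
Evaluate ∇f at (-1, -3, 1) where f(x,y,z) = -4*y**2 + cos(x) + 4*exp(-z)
(sin(1), 24, -4*exp(-1))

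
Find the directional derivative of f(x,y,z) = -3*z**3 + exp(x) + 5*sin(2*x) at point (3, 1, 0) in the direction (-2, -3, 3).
-sqrt(22)*(10*cos(6) + exp(3))/11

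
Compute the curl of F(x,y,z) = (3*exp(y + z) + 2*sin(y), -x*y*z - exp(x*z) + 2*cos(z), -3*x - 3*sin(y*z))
(x*y + x*exp(x*z) - 3*z*cos(y*z) + 2*sin(z), 3*exp(y + z) + 3, -y*z - z*exp(x*z) - 3*exp(y + z) - 2*cos(y))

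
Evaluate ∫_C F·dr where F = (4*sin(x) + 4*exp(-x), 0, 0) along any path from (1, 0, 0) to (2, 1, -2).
-4*exp(-2) + 4*exp(-1) - 4*cos(2) + 4*cos(1)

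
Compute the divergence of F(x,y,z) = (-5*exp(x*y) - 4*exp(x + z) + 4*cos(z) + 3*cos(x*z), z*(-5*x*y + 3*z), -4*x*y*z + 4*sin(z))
-4*x*y - 5*x*z - 5*y*exp(x*y) - 3*z*sin(x*z) - 4*exp(x + z) + 4*cos(z)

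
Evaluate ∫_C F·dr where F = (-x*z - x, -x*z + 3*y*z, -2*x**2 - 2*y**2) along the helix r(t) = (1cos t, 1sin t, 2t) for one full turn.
2*pi*(-6 - pi)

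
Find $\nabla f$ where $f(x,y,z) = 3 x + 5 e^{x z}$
(5*z*exp(x*z) + 3, 0, 5*x*exp(x*z))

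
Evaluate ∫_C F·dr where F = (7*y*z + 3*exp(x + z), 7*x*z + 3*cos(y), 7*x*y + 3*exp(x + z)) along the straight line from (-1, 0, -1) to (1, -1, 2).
-14 - 3*sin(1) - 3*exp(-2) + 3*exp(3)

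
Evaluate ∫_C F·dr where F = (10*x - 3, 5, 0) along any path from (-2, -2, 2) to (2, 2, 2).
8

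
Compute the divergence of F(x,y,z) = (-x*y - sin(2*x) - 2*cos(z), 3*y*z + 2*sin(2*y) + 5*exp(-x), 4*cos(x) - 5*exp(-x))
-y + 3*z - 2*cos(2*x) + 4*cos(2*y)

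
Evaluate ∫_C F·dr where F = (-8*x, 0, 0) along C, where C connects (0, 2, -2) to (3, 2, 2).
-36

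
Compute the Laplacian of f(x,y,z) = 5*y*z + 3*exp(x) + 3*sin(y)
3*exp(x) - 3*sin(y)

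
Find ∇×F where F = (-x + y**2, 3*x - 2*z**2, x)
(4*z, -1, 3 - 2*y)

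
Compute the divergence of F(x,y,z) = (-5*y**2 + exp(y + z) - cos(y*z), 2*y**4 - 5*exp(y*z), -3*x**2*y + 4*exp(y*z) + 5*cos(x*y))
8*y**3 + 4*y*exp(y*z) - 5*z*exp(y*z)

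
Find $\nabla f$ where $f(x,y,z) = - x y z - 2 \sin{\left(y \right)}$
(-y*z, -x*z - 2*cos(y), -x*y)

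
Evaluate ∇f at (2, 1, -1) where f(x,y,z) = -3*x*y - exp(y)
(-3, -6 - E, 0)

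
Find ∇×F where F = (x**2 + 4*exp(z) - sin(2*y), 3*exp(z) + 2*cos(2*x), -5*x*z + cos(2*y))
(-3*exp(z) - 2*sin(2*y), 5*z + 4*exp(z), -4*sin(2*x) + 2*cos(2*y))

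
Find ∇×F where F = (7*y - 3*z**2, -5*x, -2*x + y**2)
(2*y, 2 - 6*z, -12)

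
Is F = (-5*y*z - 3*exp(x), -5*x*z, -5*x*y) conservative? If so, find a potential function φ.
Yes, F is conservative. φ = -5*x*y*z - 3*exp(x)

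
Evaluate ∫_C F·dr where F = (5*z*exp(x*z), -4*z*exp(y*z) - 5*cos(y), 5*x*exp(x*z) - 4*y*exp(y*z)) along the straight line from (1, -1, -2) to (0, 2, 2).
-4*exp(4) - 5*sin(2) - 5*sin(1) - 5*exp(-2) + 5 + 4*exp(2)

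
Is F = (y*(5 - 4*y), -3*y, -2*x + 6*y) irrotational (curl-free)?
No, ∇×F = (6, 2, 8*y - 5)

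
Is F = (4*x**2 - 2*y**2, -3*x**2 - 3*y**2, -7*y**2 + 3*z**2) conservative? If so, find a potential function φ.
No, ∇×F = (-14*y, 0, -6*x + 4*y) ≠ 0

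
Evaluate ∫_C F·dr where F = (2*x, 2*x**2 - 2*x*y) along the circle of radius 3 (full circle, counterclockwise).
0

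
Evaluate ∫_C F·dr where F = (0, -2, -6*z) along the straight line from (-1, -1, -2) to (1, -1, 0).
12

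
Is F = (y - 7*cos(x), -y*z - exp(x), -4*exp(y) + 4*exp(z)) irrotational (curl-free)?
No, ∇×F = (y - 4*exp(y), 0, -exp(x) - 1)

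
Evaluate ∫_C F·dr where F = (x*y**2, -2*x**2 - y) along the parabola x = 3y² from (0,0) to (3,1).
-11/10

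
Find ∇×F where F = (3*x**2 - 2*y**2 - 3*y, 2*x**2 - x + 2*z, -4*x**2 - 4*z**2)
(-2, 8*x, 4*x + 4*y + 2)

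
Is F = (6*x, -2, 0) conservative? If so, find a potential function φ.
Yes, F is conservative. φ = 3*x**2 - 2*y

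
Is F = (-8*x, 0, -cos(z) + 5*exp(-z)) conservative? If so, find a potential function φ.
Yes, F is conservative. φ = -4*x**2 - sin(z) - 5*exp(-z)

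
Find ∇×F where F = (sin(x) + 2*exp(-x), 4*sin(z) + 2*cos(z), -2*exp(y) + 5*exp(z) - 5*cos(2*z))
(-2*exp(y) + 2*sin(z) - 4*cos(z), 0, 0)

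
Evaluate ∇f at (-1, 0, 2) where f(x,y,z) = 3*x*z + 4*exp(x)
(4*exp(-1) + 6, 0, -3)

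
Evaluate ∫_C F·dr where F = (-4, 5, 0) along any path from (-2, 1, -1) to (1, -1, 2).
-22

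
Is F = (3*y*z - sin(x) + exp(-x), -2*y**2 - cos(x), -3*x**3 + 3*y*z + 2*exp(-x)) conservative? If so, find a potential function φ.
No, ∇×F = (3*z, 9*x**2 + 3*y + 2*exp(-x), -3*z + sin(x)) ≠ 0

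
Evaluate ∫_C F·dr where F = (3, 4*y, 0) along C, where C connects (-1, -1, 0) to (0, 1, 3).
3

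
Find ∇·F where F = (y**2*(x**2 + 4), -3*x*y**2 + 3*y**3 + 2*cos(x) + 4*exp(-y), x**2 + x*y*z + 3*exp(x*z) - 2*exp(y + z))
2*x*y**2 - 5*x*y + 3*x*exp(x*z) + 9*y**2 - 2*exp(y + z) - 4*exp(-y)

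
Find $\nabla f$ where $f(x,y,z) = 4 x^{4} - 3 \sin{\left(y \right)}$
(16*x**3, -3*cos(y), 0)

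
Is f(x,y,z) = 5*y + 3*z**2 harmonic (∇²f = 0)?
No, ∇²f = 6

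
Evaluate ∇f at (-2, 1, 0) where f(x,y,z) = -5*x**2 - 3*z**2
(20, 0, 0)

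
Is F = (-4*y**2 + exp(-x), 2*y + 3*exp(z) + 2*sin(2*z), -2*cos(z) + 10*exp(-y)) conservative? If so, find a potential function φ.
No, ∇×F = (-3*exp(z) - 4*cos(2*z) - 10*exp(-y), 0, 8*y) ≠ 0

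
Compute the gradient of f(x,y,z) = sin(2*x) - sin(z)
(2*cos(2*x), 0, -cos(z))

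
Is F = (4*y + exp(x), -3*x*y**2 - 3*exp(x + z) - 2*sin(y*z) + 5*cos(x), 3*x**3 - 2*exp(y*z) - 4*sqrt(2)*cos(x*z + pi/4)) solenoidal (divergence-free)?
No, ∇·F = -6*x*y + 4*sqrt(2)*x*sin(x*z + pi/4) - 2*y*exp(y*z) - 2*z*cos(y*z) + exp(x)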